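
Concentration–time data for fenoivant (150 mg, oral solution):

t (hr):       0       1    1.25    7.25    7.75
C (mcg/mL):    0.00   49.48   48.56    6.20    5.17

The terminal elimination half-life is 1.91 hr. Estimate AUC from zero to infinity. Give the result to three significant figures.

Trapezoidal AUC_0→7.75:
  [0→1]: (0.00+49.48)/2 × 1 = 24.74
  [1→1.25]: (49.48+48.56)/2 × 0.25 = 12.255
  [1.25→7.25]: (48.56+6.20)/2 × 6 = 164.28
  [7.25→7.75]: (6.20+5.17)/2 × 0.5 = 2.8425
  Sum = 204.1175 mcg/mL·hr
k_e = ln2 / t½ = 0.693147 / 1.91 = 0.3629 hr^-1
Extrapolated tail: C_last / k_e = 5.17 / 0.3629 = 14.246
AUC_0→∞ = 204.1175 + 14.246 = 218.3635 mcg/mL·hr

AUC = 218 mcg/mL·hr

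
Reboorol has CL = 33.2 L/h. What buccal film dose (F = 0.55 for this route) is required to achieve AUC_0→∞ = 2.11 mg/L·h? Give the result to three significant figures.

Dose = 127 mg

Dose = CL × AUC_0→∞ / F
     = 33.2 × 2.11 / 0.55 = 127.367 mg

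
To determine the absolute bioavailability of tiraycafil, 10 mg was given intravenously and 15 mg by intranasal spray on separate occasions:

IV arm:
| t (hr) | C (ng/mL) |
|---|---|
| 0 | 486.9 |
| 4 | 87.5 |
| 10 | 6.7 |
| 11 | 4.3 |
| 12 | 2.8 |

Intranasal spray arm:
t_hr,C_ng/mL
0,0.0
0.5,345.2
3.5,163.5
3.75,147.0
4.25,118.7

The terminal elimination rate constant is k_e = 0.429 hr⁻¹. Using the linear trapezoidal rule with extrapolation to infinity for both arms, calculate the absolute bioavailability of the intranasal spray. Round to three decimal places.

F = 0.567

Trapezoidal AUC_0→12 (IV):
  [0→4]: (486.9+87.5)/2 × 4 = 1148.8
  [4→10]: (87.5+6.7)/2 × 6 = 282.6
  [10→11]: (6.7+4.3)/2 × 1 = 5.5
  [11→12]: (4.3+2.8)/2 × 1 = 3.55
  Sum = 1440.45 ng/mL·hr
IV tail: 2.8/0.429 = 6.527; AUC_iv,0→∞ = 1440.45 + 6.527 = 1446.977 ng/mL·hr
Trapezoidal AUC_0→4.25 (intranasal spray):
  [0→0.5]: (0.0+345.2)/2 × 0.5 = 86.3
  [0.5→3.5]: (345.2+163.5)/2 × 3 = 763.05
  [3.5→3.75]: (163.5+147.0)/2 × 0.25 = 38.8125
  [3.75→4.25]: (147.0+118.7)/2 × 0.5 = 66.425
  Sum = 954.5875 ng/mL·hr
intranasal spray tail: 118.7/0.429 = 276.690; AUC_ev,0→∞ = 954.5875 + 276.690 = 1231.2775 ng/mL·hr
F = (AUC_ev/D_ev)/(AUC_iv/D_iv) = (1231.2775/15)/(1446.977/10) = 82.0852/144.6977 = 0.5673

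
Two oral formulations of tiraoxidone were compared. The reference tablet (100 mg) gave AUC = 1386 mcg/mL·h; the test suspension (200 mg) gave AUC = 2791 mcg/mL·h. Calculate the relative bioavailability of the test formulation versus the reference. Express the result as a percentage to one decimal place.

F_rel = (AUC_test/D_test) / (AUC_ref/D_ref)
      = (2791/200) / (1386/100)
      = 13.955 / 13.86 = 1.0069 = 100.69%

F_rel = 100.7%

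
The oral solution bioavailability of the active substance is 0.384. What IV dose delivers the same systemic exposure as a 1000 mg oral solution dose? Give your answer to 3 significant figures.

Systemic exposure from an extravascular dose = F × D_ev, so the equivalent IV dose is F × D_ev.
D_iv = F × D_ev = 0.384 × 1000 = 384 mg

D_iv = 384 mg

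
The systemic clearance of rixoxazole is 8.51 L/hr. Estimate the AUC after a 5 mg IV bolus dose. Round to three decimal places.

AUC = 0.588 mg/L·hr

AUC_0→∞ = Dose_iv / CL
        = 5 / 8.51 = 0.587544 mg/L·hr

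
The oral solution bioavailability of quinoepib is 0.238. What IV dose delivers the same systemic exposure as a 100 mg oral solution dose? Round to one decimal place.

Systemic exposure from an extravascular dose = F × D_ev, so the equivalent IV dose is F × D_ev.
D_iv = F × D_ev = 0.238 × 100 = 23.8 mg

D_iv = 23.8 mg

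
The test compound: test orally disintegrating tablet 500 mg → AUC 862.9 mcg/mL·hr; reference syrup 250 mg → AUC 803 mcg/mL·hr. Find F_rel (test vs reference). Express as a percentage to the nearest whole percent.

F_rel = 54%

F_rel = (AUC_test/D_test) / (AUC_ref/D_ref)
      = (862.9/500) / (803/250)
      = 1.7258 / 3.212 = 0.5373 = 53.73%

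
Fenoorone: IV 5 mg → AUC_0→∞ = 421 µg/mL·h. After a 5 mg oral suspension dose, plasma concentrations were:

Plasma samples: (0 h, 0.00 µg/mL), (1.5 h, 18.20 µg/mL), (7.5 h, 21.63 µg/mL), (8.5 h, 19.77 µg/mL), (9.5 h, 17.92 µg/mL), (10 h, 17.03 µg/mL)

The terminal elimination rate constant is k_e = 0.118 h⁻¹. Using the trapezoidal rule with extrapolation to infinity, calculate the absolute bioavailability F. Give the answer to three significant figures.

Trapezoidal AUC_0→10 (oral suspension):
  [0→1.5]: (0.00+18.20)/2 × 1.5 = 13.65
  [1.5→7.5]: (18.20+21.63)/2 × 6 = 119.49
  [7.5→8.5]: (21.63+19.77)/2 × 1 = 20.7
  [8.5→9.5]: (19.77+17.92)/2 × 1 = 18.845
  [9.5→10]: (17.92+17.03)/2 × 0.5 = 8.7375
  Sum = 181.4225 µg/mL·h
Tail: C_last/k_e = 17.03/0.118 = 144.322
AUC_0→∞ (oral suspension) = 181.4225 + 144.322 = 325.7445 µg/mL·h
F = (AUC_ev/D_ev)/(AUC_iv/D_iv) = (325.7445/5)/(421/5) = 65.1489/84.2 = 0.7737

F = 0.774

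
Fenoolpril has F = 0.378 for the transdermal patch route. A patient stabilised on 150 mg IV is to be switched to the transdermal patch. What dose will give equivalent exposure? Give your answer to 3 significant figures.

For equal systemic exposure: F × D_ev = D_iv
D_ev = D_iv / F = 150 / 0.378 = 396.825 mg

D_transdermal = 397 mg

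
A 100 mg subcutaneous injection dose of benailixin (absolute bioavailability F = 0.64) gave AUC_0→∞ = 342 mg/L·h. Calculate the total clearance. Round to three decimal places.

CL = F × Dose / AUC_0→∞
   = 0.64 × 100 / 342 = 0.187135 L/h

CL = 0.187 L/h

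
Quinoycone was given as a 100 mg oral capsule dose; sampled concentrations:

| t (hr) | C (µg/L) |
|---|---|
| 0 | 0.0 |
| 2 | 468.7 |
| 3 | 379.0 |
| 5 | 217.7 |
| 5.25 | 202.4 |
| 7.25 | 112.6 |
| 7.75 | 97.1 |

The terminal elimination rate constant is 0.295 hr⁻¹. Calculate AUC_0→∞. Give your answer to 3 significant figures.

AUC = 2240 µg/L·hr

Trapezoidal AUC_0→7.75:
  [0→2]: (0.0+468.7)/2 × 2 = 468.7
  [2→3]: (468.7+379.0)/2 × 1 = 423.85
  [3→5]: (379.0+217.7)/2 × 2 = 596.7
  [5→5.25]: (217.7+202.4)/2 × 0.25 = 52.5125
  [5.25→7.25]: (202.4+112.6)/2 × 2 = 315.0
  [7.25→7.75]: (112.6+97.1)/2 × 0.5 = 52.425
  Sum = 1909.1875 µg/L·hr
Extrapolated tail: C_last / k_e = 97.1 / 0.295 = 329.153
AUC_0→∞ = 1909.1875 + 329.153 = 2238.3405 µg/L·hr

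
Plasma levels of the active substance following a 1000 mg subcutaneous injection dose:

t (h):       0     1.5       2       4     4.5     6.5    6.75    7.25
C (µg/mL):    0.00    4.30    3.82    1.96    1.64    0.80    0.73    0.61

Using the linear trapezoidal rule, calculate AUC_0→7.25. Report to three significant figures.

Trapezoidal AUC_0→7.25:
  [0→1.5]: (0.00+4.30)/2 × 1.5 = 3.225
  [1.5→2]: (4.30+3.82)/2 × 0.5 = 2.03
  [2→4]: (3.82+1.96)/2 × 2 = 5.78
  [4→4.5]: (1.96+1.64)/2 × 0.5 = 0.9
  [4.5→6.5]: (1.64+0.80)/2 × 2 = 2.44
  [6.5→6.75]: (0.80+0.73)/2 × 0.25 = 0.19125
  [6.75→7.25]: (0.73+0.61)/2 × 0.5 = 0.335
  Sum = 14.90125 µg/mL·h

AUC = 14.9 µg/mL·h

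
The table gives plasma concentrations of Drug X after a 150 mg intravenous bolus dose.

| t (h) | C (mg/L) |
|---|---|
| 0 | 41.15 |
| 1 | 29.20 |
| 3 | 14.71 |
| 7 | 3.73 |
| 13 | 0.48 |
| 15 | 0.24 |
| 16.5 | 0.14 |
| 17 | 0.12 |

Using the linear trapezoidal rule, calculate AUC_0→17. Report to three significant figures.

Trapezoidal AUC_0→17:
  [0→1]: (41.15+29.20)/2 × 1 = 35.175
  [1→3]: (29.20+14.71)/2 × 2 = 43.91
  [3→7]: (14.71+3.73)/2 × 4 = 36.88
  [7→13]: (3.73+0.48)/2 × 6 = 12.63
  [13→15]: (0.48+0.24)/2 × 2 = 0.72
  [15→16.5]: (0.24+0.14)/2 × 1.5 = 0.285
  [16.5→17]: (0.14+0.12)/2 × 0.5 = 0.065
  Sum = 129.665 mg/L·h

AUC = 130 mg/L·h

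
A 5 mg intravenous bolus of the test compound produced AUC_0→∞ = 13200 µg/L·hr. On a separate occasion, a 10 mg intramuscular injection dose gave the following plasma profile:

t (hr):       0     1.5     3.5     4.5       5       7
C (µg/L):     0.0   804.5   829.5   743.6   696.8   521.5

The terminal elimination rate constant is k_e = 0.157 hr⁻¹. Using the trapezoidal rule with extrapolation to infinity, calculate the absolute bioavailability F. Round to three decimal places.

F = 0.300

Trapezoidal AUC_0→7 (intramuscular injection):
  [0→1.5]: (0.0+804.5)/2 × 1.5 = 603.375
  [1.5→3.5]: (804.5+829.5)/2 × 2 = 1634.0
  [3.5→4.5]: (829.5+743.6)/2 × 1 = 786.55
  [4.5→5]: (743.6+696.8)/2 × 0.5 = 360.1
  [5→7]: (696.8+521.5)/2 × 2 = 1218.3
  Sum = 4602.325 µg/L·hr
Tail: C_last/k_e = 521.5/0.157 = 3321.656
AUC_0→∞ (intramuscular injection) = 4602.325 + 3321.656 = 7923.981 µg/L·hr
F = (AUC_ev/D_ev)/(AUC_iv/D_iv) = (7923.981/10)/(13200/5) = 792.3981/2640 = 0.3002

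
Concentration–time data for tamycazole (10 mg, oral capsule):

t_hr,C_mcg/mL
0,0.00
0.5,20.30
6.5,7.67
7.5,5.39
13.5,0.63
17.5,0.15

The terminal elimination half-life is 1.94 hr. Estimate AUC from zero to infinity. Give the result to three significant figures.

Trapezoidal AUC_0→17.5:
  [0→0.5]: (0.00+20.30)/2 × 0.5 = 5.075
  [0.5→6.5]: (20.30+7.67)/2 × 6 = 83.91
  [6.5→7.5]: (7.67+5.39)/2 × 1 = 6.53
  [7.5→13.5]: (5.39+0.63)/2 × 6 = 18.06
  [13.5→17.5]: (0.63+0.15)/2 × 4 = 1.56
  Sum = 115.135 mcg/mL·hr
k_e = ln2 / t½ = 0.693147 / 1.94 = 0.3573 hr^-1
Extrapolated tail: C_last / k_e = 0.15 / 0.3573 = 0.420
AUC_0→∞ = 115.135 + 0.420 = 115.555 mcg/mL·hr

AUC = 116 mcg/mL·hr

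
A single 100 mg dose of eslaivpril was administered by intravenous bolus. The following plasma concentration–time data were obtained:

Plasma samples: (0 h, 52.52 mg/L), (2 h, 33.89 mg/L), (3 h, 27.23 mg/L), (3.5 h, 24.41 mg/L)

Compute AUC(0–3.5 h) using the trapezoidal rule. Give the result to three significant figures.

Trapezoidal AUC_0→3.5:
  [0→2]: (52.52+33.89)/2 × 2 = 86.41
  [2→3]: (33.89+27.23)/2 × 1 = 30.56
  [3→3.5]: (27.23+24.41)/2 × 0.5 = 12.91
  Sum = 129.88 mg/L·h

AUC = 130 mg/L·h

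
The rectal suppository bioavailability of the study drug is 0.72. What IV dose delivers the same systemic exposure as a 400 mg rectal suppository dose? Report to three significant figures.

D_iv = 288 mg

Systemic exposure from an extravascular dose = F × D_ev, so the equivalent IV dose is F × D_ev.
D_iv = F × D_ev = 0.72 × 400 = 288 mg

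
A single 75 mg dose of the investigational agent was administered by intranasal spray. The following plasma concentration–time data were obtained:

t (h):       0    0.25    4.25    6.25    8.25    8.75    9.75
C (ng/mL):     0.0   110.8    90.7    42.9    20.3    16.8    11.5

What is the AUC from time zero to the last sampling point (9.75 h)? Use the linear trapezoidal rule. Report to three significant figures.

AUC = 637 ng/mL·h

Trapezoidal AUC_0→9.75:
  [0→0.25]: (0.0+110.8)/2 × 0.25 = 13.85
  [0.25→4.25]: (110.8+90.7)/2 × 4 = 403.0
  [4.25→6.25]: (90.7+42.9)/2 × 2 = 133.6
  [6.25→8.25]: (42.9+20.3)/2 × 2 = 63.2
  [8.25→8.75]: (20.3+16.8)/2 × 0.5 = 9.275
  [8.75→9.75]: (16.8+11.5)/2 × 1 = 14.15
  Sum = 637.075 ng/mL·h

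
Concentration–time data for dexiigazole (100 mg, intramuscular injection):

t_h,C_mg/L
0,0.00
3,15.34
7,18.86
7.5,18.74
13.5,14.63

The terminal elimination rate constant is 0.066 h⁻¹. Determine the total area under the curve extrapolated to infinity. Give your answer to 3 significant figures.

Trapezoidal AUC_0→13.5:
  [0→3]: (0.00+15.34)/2 × 3 = 23.01
  [3→7]: (15.34+18.86)/2 × 4 = 68.4
  [7→7.5]: (18.86+18.74)/2 × 0.5 = 9.4
  [7.5→13.5]: (18.74+14.63)/2 × 6 = 100.11
  Sum = 200.92 mg/L·h
Extrapolated tail: C_last / k_e = 14.63 / 0.066 = 221.667
AUC_0→∞ = 200.92 + 221.667 = 422.587 mg/L·h

AUC = 423 mg/L·h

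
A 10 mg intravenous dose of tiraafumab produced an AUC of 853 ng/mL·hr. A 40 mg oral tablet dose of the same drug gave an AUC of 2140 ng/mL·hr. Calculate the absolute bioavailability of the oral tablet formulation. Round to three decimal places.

F = 0.627

F = (AUC_ev / D_ev) / (AUC_iv / D_iv)
  = (2140/40) / (853/10)
  = 53.5 / 85.3 = 0.6272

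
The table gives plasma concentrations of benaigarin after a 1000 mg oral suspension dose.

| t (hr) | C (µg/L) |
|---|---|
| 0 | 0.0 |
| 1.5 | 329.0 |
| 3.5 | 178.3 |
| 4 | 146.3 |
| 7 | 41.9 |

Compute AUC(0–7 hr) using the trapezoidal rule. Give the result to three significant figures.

AUC = 1120 µg/L·hr

Trapezoidal AUC_0→7:
  [0→1.5]: (0.0+329.0)/2 × 1.5 = 246.75
  [1.5→3.5]: (329.0+178.3)/2 × 2 = 507.3
  [3.5→4]: (178.3+146.3)/2 × 0.5 = 81.15
  [4→7]: (146.3+41.9)/2 × 3 = 282.3
  Sum = 1117.5 µg/L·hr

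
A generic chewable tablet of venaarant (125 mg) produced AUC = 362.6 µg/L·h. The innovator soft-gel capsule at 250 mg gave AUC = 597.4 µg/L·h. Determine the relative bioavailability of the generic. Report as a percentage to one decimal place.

F_rel = (AUC_test/D_test) / (AUC_ref/D_ref)
      = (362.6/125) / (597.4/250)
      = 2.9008 / 2.3896 = 1.2139 = 121.39%

F_rel = 121.4%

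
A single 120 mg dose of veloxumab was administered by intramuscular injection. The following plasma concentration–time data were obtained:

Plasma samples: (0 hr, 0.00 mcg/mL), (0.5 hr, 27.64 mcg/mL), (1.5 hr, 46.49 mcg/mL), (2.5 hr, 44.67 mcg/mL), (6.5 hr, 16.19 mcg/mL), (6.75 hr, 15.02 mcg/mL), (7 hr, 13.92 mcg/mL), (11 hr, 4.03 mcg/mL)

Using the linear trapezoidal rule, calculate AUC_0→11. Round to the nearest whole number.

AUC = 255 mcg/mL·hr

Trapezoidal AUC_0→11:
  [0→0.5]: (0.00+27.64)/2 × 0.5 = 6.91
  [0.5→1.5]: (27.64+46.49)/2 × 1 = 37.065
  [1.5→2.5]: (46.49+44.67)/2 × 1 = 45.58
  [2.5→6.5]: (44.67+16.19)/2 × 4 = 121.72
  [6.5→6.75]: (16.19+15.02)/2 × 0.25 = 3.90125
  [6.75→7]: (15.02+13.92)/2 × 0.25 = 3.6175
  [7→11]: (13.92+4.03)/2 × 4 = 35.9
  Sum = 254.69375 mcg/mL·hr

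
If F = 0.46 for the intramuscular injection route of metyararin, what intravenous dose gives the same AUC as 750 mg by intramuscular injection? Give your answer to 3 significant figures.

Systemic exposure from an extravascular dose = F × D_ev, so the equivalent IV dose is F × D_ev.
D_iv = F × D_ev = 0.46 × 750 = 345 mg

D_iv = 345 mg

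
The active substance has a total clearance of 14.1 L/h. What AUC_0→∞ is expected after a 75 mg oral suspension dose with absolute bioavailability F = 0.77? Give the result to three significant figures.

AUC_0→∞ = F × Dose / CL
        = 0.77 × 75 / 14.1 = 4.09574 mg/L·h

AUC = 4.10 mg/L·h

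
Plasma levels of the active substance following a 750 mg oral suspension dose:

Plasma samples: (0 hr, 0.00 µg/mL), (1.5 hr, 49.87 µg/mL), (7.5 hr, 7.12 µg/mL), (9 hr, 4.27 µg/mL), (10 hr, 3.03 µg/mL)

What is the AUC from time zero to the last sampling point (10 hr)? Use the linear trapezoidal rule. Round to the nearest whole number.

Trapezoidal AUC_0→10:
  [0→1.5]: (0.00+49.87)/2 × 1.5 = 37.4025
  [1.5→7.5]: (49.87+7.12)/2 × 6 = 170.97
  [7.5→9]: (7.12+4.27)/2 × 1.5 = 8.5425
  [9→10]: (4.27+3.03)/2 × 1 = 3.65
  Sum = 220.565 µg/mL·hr

AUC = 221 µg/mL·hr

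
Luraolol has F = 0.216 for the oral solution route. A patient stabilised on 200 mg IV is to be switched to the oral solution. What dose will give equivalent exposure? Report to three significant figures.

For equal systemic exposure: F × D_ev = D_iv
D_ev = D_iv / F = 200 / 0.216 = 925.926 mg

D_oral = 926 mg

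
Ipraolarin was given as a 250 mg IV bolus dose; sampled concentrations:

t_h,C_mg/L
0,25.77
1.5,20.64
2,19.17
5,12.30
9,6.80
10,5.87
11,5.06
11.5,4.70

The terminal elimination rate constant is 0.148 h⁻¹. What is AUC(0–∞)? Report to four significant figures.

Trapezoidal AUC_0→11.5:
  [0→1.5]: (25.77+20.64)/2 × 1.5 = 34.8075
  [1.5→2]: (20.64+19.17)/2 × 0.5 = 9.9525
  [2→5]: (19.17+12.30)/2 × 3 = 47.205
  [5→9]: (12.30+6.80)/2 × 4 = 38.2
  [9→10]: (6.80+5.87)/2 × 1 = 6.335
  [10→11]: (5.87+5.06)/2 × 1 = 5.465
  [11→11.5]: (5.06+4.70)/2 × 0.5 = 2.44
  Sum = 144.405 mg/L·h
Extrapolated tail: C_last / k_e = 4.70 / 0.148 = 31.757
AUC_0→∞ = 144.405 + 31.757 = 176.162 mg/L·h

AUC = 176.2 mg/L·h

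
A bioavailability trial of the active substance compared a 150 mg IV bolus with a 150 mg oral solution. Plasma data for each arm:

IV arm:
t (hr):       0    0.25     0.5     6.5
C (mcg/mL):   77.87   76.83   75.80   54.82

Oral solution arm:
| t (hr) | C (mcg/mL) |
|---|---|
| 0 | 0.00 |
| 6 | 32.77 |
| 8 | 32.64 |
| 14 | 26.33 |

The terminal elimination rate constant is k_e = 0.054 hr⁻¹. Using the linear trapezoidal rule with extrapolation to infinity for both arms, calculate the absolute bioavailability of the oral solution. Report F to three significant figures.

Trapezoidal AUC_0→6.5 (IV):
  [0→0.25]: (77.87+76.83)/2 × 0.25 = 19.3375
  [0.25→0.5]: (76.83+75.80)/2 × 0.25 = 19.07875
  [0.5→6.5]: (75.80+54.82)/2 × 6 = 391.86
  Sum = 430.27625 mcg/mL·hr
IV tail: 54.82/0.054 = 1015.185; AUC_iv,0→∞ = 430.27625 + 1015.185 = 1445.46125 mcg/mL·hr
Trapezoidal AUC_0→14 (oral solution):
  [0→6]: (0.00+32.77)/2 × 6 = 98.31
  [6→8]: (32.77+32.64)/2 × 2 = 65.41
  [8→14]: (32.64+26.33)/2 × 6 = 176.91
  Sum = 340.63 mcg/mL·hr
oral solution tail: 26.33/0.054 = 487.593; AUC_ev,0→∞ = 340.63 + 487.593 = 828.223 mcg/mL·hr
F = (AUC_ev/D_ev)/(AUC_iv/D_iv) = (828.223/150)/(1445.46125/150) = 5.52149/9.63641 = 0.5730

F = 0.573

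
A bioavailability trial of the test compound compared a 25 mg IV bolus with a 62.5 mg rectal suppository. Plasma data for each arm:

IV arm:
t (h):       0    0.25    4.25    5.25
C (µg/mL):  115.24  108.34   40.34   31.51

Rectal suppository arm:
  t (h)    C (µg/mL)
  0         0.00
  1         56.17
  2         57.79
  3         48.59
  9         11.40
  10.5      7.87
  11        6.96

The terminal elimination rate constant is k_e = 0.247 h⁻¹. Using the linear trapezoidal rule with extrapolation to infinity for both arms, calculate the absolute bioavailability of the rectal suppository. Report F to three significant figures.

Trapezoidal AUC_0→5.25 (IV):
  [0→0.25]: (115.24+108.34)/2 × 0.25 = 27.9475
  [0.25→4.25]: (108.34+40.34)/2 × 4 = 297.36
  [4.25→5.25]: (40.34+31.51)/2 × 1 = 35.925
  Sum = 361.2325 µg/mL·h
IV tail: 31.51/0.247 = 127.571; AUC_iv,0→∞ = 361.2325 + 127.571 = 488.8035 µg/mL·h
Trapezoidal AUC_0→11 (rectal suppository):
  [0→1]: (0.00+56.17)/2 × 1 = 28.085
  [1→2]: (56.17+57.79)/2 × 1 = 56.98
  [2→3]: (57.79+48.59)/2 × 1 = 53.19
  [3→9]: (48.59+11.40)/2 × 6 = 179.97
  [9→10.5]: (11.40+7.87)/2 × 1.5 = 14.4525
  [10.5→11]: (7.87+6.96)/2 × 0.5 = 3.7075
  Sum = 336.385 µg/mL·h
rectal suppository tail: 6.96/0.247 = 28.178; AUC_ev,0→∞ = 336.385 + 28.178 = 364.563 µg/mL·h
F = (AUC_ev/D_ev)/(AUC_iv/D_iv) = (364.563/62.5)/(488.8035/25) = 5.833008/19.55214 = 0.2983

F = 0.298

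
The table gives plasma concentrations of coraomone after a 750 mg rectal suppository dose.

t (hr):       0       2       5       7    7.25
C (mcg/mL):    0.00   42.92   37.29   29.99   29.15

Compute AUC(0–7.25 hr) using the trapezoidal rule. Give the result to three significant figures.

Trapezoidal AUC_0→7.25:
  [0→2]: (0.00+42.92)/2 × 2 = 42.92
  [2→5]: (42.92+37.29)/2 × 3 = 120.315
  [5→7]: (37.29+29.99)/2 × 2 = 67.28
  [7→7.25]: (29.99+29.15)/2 × 0.25 = 7.3925
  Sum = 237.9075 mcg/mL·hr

AUC = 238 mcg/mL·hr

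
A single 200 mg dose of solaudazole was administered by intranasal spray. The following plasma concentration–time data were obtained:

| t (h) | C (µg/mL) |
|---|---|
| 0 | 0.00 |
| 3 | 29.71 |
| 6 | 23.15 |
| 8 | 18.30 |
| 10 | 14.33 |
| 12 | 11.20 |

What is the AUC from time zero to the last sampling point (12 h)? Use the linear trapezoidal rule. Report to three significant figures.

Trapezoidal AUC_0→12:
  [0→3]: (0.00+29.71)/2 × 3 = 44.565
  [3→6]: (29.71+23.15)/2 × 3 = 79.29
  [6→8]: (23.15+18.30)/2 × 2 = 41.45
  [8→10]: (18.30+14.33)/2 × 2 = 32.63
  [10→12]: (14.33+11.20)/2 × 2 = 25.53
  Sum = 223.465 µg/mL·h

AUC = 223 µg/mL·h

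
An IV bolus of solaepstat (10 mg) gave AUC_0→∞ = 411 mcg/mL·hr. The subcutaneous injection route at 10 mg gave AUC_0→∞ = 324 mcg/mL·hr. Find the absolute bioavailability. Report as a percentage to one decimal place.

F = 78.8%

F = (AUC_ev / D_ev) / (AUC_iv / D_iv)
  = (324/10) / (411/10)
  = 32.4 / 41.1 = 0.7883
  = 78.83%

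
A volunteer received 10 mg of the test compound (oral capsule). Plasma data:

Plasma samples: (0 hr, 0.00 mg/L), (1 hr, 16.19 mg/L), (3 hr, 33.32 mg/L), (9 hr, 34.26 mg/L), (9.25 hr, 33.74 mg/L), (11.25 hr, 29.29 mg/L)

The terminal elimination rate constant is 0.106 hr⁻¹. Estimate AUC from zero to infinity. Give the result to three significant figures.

AUC = 608 mg/L·hr

Trapezoidal AUC_0→11.25:
  [0→1]: (0.00+16.19)/2 × 1 = 8.095
  [1→3]: (16.19+33.32)/2 × 2 = 49.51
  [3→9]: (33.32+34.26)/2 × 6 = 202.74
  [9→9.25]: (34.26+33.74)/2 × 0.25 = 8.5
  [9.25→11.25]: (33.74+29.29)/2 × 2 = 63.03
  Sum = 331.875 mg/L·hr
Extrapolated tail: C_last / k_e = 29.29 / 0.106 = 276.321
AUC_0→∞ = 331.875 + 276.321 = 608.196 mg/L·hr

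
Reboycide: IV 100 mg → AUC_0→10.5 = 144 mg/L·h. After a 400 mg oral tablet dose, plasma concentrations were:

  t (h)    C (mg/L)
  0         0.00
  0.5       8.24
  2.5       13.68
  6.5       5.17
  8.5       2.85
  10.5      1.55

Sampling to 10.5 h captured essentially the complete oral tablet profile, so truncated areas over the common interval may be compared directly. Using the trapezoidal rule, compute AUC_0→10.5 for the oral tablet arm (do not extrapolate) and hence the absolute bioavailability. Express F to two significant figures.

Trapezoidal AUC_0→10.5 (oral tablet):
  [0→0.5]: (0.00+8.24)/2 × 0.5 = 2.06
  [0.5→2.5]: (8.24+13.68)/2 × 2 = 21.92
  [2.5→6.5]: (13.68+5.17)/2 × 4 = 37.7
  [6.5→8.5]: (5.17+2.85)/2 × 2 = 8.02
  [8.5→10.5]: (2.85+1.55)/2 × 2 = 4.4
  Sum = 74.1 mg/L·h
F = (AUC_ev/D_ev)/(AUC_iv/D_iv) = (74.1/400)/(144/100) = 0.18525/1.44 = 0.1286

F = 0.13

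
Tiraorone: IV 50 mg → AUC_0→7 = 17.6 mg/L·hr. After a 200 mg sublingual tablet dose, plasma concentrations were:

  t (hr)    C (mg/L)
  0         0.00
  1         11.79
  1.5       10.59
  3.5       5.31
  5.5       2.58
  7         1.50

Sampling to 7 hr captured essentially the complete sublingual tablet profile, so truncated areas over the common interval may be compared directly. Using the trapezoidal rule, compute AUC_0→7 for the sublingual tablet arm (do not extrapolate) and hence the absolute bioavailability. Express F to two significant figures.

Trapezoidal AUC_0→7 (sublingual tablet):
  [0→1]: (0.00+11.79)/2 × 1 = 5.895
  [1→1.5]: (11.79+10.59)/2 × 0.5 = 5.595
  [1.5→3.5]: (10.59+5.31)/2 × 2 = 15.9
  [3.5→5.5]: (5.31+2.58)/2 × 2 = 7.89
  [5.5→7]: (2.58+1.50)/2 × 1.5 = 3.06
  Sum = 38.34 mg/L·hr
F = (AUC_ev/D_ev)/(AUC_iv/D_iv) = (38.34/200)/(17.6/50) = 0.1917/0.352 = 0.5446

F = 0.54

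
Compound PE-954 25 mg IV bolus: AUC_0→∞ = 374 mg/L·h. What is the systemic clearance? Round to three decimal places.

CL = Dose_iv / AUC_0→∞
   = 25 / 374 = 0.0668449 L/h

CL = 0.067 L/h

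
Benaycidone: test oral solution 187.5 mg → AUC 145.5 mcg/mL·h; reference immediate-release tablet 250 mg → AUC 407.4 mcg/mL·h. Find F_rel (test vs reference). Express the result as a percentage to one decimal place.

F_rel = (AUC_test/D_test) / (AUC_ref/D_ref)
      = (145.5/187.5) / (407.4/250)
      = 0.776 / 1.6296 = 0.4762 = 47.62%

F_rel = 47.6%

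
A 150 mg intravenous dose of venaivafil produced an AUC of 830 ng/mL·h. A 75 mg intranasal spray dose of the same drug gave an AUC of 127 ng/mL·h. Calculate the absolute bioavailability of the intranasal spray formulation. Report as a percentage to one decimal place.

F = 30.6%

F = (AUC_ev / D_ev) / (AUC_iv / D_iv)
  = (127/75) / (830/150)
  = 1.69333 / 5.53333 = 0.3060
  = 30.60%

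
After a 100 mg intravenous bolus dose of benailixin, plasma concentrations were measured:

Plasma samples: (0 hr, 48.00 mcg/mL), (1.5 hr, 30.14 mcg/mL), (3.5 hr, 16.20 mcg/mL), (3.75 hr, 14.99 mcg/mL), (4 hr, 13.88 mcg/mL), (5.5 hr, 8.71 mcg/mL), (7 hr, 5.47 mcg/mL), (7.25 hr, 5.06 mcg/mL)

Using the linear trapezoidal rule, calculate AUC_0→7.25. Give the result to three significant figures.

AUC = 141 mcg/mL·hr

Trapezoidal AUC_0→7.25:
  [0→1.5]: (48.00+30.14)/2 × 1.5 = 58.605
  [1.5→3.5]: (30.14+16.20)/2 × 2 = 46.34
  [3.5→3.75]: (16.20+14.99)/2 × 0.25 = 3.89875
  [3.75→4]: (14.99+13.88)/2 × 0.25 = 3.60875
  [4→5.5]: (13.88+8.71)/2 × 1.5 = 16.9425
  [5.5→7]: (8.71+5.47)/2 × 1.5 = 10.635
  [7→7.25]: (5.47+5.06)/2 × 0.25 = 1.31625
  Sum = 141.34625 mcg/mL·hr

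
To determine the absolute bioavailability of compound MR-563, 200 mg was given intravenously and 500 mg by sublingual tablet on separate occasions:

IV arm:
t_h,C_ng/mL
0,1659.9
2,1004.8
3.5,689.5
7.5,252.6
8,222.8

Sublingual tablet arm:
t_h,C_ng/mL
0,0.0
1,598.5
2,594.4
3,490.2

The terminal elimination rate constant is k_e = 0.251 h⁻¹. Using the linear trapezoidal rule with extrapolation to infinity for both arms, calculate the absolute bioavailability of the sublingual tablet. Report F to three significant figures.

Trapezoidal AUC_0→8 (IV):
  [0→2]: (1659.9+1004.8)/2 × 2 = 2664.7
  [2→3.5]: (1004.8+689.5)/2 × 1.5 = 1270.725
  [3.5→7.5]: (689.5+252.6)/2 × 4 = 1884.2
  [7.5→8]: (252.6+222.8)/2 × 0.5 = 118.85
  Sum = 5938.475 ng/mL·h
IV tail: 222.8/0.251 = 887.649; AUC_iv,0→∞ = 5938.475 + 887.649 = 6826.124 ng/mL·h
Trapezoidal AUC_0→3 (sublingual tablet):
  [0→1]: (0.0+598.5)/2 × 1 = 299.25
  [1→2]: (598.5+594.4)/2 × 1 = 596.45
  [2→3]: (594.4+490.2)/2 × 1 = 542.3
  Sum = 1438.0 ng/mL·h
sublingual tablet tail: 490.2/0.251 = 1952.988; AUC_ev,0→∞ = 1438.0 + 1952.988 = 3390.988 ng/mL·h
F = (AUC_ev/D_ev)/(AUC_iv/D_iv) = (3390.988/500)/(6826.124/200) = 6.781976/34.13062 = 0.1987

F = 0.199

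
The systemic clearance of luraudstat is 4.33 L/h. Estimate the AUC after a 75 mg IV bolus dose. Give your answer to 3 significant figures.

AUC_0→∞ = Dose_iv / CL
        = 75 / 4.33 = 17.321 mg/L·h

AUC = 17.3 mg/L·h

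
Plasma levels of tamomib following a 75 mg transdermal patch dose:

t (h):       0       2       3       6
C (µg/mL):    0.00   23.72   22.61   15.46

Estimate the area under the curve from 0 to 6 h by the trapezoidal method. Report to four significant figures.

Trapezoidal AUC_0→6:
  [0→2]: (0.00+23.72)/2 × 2 = 23.72
  [2→3]: (23.72+22.61)/2 × 1 = 23.165
  [3→6]: (22.61+15.46)/2 × 3 = 57.105
  Sum = 103.99 µg/mL·h

AUC = 104.0 µg/mL·h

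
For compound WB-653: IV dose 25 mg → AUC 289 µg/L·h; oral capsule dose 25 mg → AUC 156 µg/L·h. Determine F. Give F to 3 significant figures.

F = 0.540

F = (AUC_ev / D_ev) / (AUC_iv / D_iv)
  = (156/25) / (289/25)
  = 6.24 / 11.56 = 0.5398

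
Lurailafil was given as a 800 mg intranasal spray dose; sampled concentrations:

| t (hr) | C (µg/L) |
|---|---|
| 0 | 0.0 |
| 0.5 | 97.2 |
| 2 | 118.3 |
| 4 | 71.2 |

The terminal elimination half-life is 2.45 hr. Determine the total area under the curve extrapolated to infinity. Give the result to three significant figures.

Trapezoidal AUC_0→4:
  [0→0.5]: (0.0+97.2)/2 × 0.5 = 24.3
  [0.5→2]: (97.2+118.3)/2 × 1.5 = 161.625
  [2→4]: (118.3+71.2)/2 × 2 = 189.5
  Sum = 375.425 µg/L·hr
k_e = ln2 / t½ = 0.693147 / 2.45 = 0.2829 hr^-1
Extrapolated tail: C_last / k_e = 71.2 / 0.2829 = 251.679
AUC_0→∞ = 375.425 + 251.679 = 627.104 µg/L·hr

AUC = 627 µg/L·hr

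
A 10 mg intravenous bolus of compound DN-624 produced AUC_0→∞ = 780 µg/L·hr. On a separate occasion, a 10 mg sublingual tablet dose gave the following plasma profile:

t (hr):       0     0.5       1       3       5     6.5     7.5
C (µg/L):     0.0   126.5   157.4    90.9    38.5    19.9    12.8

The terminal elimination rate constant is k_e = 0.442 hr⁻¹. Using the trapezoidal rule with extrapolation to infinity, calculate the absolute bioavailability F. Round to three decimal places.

Trapezoidal AUC_0→7.5 (sublingual tablet):
  [0→0.5]: (0.0+126.5)/2 × 0.5 = 31.625
  [0.5→1]: (126.5+157.4)/2 × 0.5 = 70.975
  [1→3]: (157.4+90.9)/2 × 2 = 248.3
  [3→5]: (90.9+38.5)/2 × 2 = 129.4
  [5→6.5]: (38.5+19.9)/2 × 1.5 = 43.8
  [6.5→7.5]: (19.9+12.8)/2 × 1 = 16.35
  Sum = 540.45 µg/L·hr
Tail: C_last/k_e = 12.8/0.442 = 28.959
AUC_0→∞ (sublingual tablet) = 540.45 + 28.959 = 569.409 µg/L·hr
F = (AUC_ev/D_ev)/(AUC_iv/D_iv) = (569.409/10)/(780/10) = 56.9409/78 = 0.7300

F = 0.730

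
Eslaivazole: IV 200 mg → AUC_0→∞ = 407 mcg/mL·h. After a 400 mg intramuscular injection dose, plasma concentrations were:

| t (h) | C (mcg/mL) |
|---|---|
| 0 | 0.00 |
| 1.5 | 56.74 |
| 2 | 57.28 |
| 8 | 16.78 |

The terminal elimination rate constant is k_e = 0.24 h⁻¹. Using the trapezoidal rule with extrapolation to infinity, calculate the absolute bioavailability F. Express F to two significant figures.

Trapezoidal AUC_0→8 (intramuscular injection):
  [0→1.5]: (0.00+56.74)/2 × 1.5 = 42.555
  [1.5→2]: (56.74+57.28)/2 × 0.5 = 28.505
  [2→8]: (57.28+16.78)/2 × 6 = 222.18
  Sum = 293.24 mcg/mL·h
Tail: C_last/k_e = 16.78/0.24 = 69.917
AUC_0→∞ (intramuscular injection) = 293.24 + 69.917 = 363.157 mcg/mL·h
F = (AUC_ev/D_ev)/(AUC_iv/D_iv) = (363.157/400)/(407/200) = 0.9078925/2.035 = 0.4461

F = 0.45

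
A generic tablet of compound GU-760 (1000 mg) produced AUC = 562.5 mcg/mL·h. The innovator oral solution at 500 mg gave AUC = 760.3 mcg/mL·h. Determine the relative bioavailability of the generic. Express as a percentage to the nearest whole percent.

F_rel = (AUC_test/D_test) / (AUC_ref/D_ref)
      = (562.5/1000) / (760.3/500)
      = 0.5625 / 1.5206 = 0.3699 = 36.99%

F_rel = 37%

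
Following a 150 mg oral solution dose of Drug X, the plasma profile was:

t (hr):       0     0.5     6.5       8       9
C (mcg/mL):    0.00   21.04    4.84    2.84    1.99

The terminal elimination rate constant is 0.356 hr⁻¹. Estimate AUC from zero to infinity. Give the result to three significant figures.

Trapezoidal AUC_0→9:
  [0→0.5]: (0.00+21.04)/2 × 0.5 = 5.26
  [0.5→6.5]: (21.04+4.84)/2 × 6 = 77.64
  [6.5→8]: (4.84+2.84)/2 × 1.5 = 5.76
  [8→9]: (2.84+1.99)/2 × 1 = 2.415
  Sum = 91.075 mcg/mL·hr
Extrapolated tail: C_last / k_e = 1.99 / 0.356 = 5.590
AUC_0→∞ = 91.075 + 5.590 = 96.665 mcg/mL·hr

AUC = 96.7 mcg/mL·hr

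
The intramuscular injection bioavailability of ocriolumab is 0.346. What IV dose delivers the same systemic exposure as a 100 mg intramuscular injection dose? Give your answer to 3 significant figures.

Systemic exposure from an extravascular dose = F × D_ev, so the equivalent IV dose is F × D_ev.
D_iv = F × D_ev = 0.346 × 100 = 34.6 mg

D_iv = 34.6 mg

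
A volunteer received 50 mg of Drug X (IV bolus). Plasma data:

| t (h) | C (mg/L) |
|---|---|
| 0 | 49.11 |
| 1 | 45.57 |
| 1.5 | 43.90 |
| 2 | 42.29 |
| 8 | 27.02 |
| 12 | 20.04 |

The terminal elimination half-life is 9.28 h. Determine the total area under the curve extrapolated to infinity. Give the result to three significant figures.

AUC = 662 mg/L·h

Trapezoidal AUC_0→12:
  [0→1]: (49.11+45.57)/2 × 1 = 47.34
  [1→1.5]: (45.57+43.90)/2 × 0.5 = 22.3675
  [1.5→2]: (43.90+42.29)/2 × 0.5 = 21.5475
  [2→8]: (42.29+27.02)/2 × 6 = 207.93
  [8→12]: (27.02+20.04)/2 × 4 = 94.12
  Sum = 393.305 mg/L·h
k_e = ln2 / t½ = 0.693147 / 9.28 = 0.0747 h^-1
Extrapolated tail: C_last / k_e = 20.04 / 0.0747 = 268.273
AUC_0→∞ = 393.305 + 268.273 = 661.578 mg/L·h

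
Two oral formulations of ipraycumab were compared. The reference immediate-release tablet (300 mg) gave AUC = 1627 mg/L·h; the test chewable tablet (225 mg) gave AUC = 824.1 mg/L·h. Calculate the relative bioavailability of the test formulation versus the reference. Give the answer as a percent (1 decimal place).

F_rel = (AUC_test/D_test) / (AUC_ref/D_ref)
      = (824.1/225) / (1627/300)
      = 3.66267 / 5.42333 = 0.6754 = 67.54%

F_rel = 67.5%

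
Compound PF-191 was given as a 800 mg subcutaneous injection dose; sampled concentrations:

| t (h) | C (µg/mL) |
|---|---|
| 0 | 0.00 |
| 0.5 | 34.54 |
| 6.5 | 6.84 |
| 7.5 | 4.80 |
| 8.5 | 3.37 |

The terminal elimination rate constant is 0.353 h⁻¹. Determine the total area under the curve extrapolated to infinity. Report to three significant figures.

Trapezoidal AUC_0→8.5:
  [0→0.5]: (0.00+34.54)/2 × 0.5 = 8.635
  [0.5→6.5]: (34.54+6.84)/2 × 6 = 124.14
  [6.5→7.5]: (6.84+4.80)/2 × 1 = 5.82
  [7.5→8.5]: (4.80+3.37)/2 × 1 = 4.085
  Sum = 142.68 µg/mL·h
Extrapolated tail: C_last / k_e = 3.37 / 0.353 = 9.547
AUC_0→∞ = 142.68 + 9.547 = 152.227 µg/mL·h

AUC = 152 µg/mL·h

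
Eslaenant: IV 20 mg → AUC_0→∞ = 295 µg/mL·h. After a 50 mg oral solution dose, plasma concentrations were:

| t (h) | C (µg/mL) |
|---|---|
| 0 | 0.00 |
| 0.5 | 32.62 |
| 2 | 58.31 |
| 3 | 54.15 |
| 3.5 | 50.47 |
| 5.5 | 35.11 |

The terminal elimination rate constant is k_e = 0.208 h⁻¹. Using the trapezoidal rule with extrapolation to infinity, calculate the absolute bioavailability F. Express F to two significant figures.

F = 0.56

Trapezoidal AUC_0→5.5 (oral solution):
  [0→0.5]: (0.00+32.62)/2 × 0.5 = 8.155
  [0.5→2]: (32.62+58.31)/2 × 1.5 = 68.1975
  [2→3]: (58.31+54.15)/2 × 1 = 56.23
  [3→3.5]: (54.15+50.47)/2 × 0.5 = 26.155
  [3.5→5.5]: (50.47+35.11)/2 × 2 = 85.58
  Sum = 244.3175 µg/mL·h
Tail: C_last/k_e = 35.11/0.208 = 168.798
AUC_0→∞ (oral solution) = 244.3175 + 168.798 = 413.1155 µg/mL·h
F = (AUC_ev/D_ev)/(AUC_iv/D_iv) = (413.1155/50)/(295/20) = 8.26231/14.75 = 0.5602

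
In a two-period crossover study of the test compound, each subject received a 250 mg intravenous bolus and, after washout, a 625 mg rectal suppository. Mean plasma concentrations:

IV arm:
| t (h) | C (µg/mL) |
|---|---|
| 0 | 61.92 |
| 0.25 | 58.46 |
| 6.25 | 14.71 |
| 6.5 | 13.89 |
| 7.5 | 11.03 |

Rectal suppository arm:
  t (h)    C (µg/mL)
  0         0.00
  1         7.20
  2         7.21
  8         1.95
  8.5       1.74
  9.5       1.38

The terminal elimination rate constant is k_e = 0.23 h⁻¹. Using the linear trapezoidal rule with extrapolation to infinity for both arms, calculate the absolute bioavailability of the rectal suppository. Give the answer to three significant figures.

F = 0.0627

Trapezoidal AUC_0→7.5 (IV):
  [0→0.25]: (61.92+58.46)/2 × 0.25 = 15.0475
  [0.25→6.25]: (58.46+14.71)/2 × 6 = 219.51
  [6.25→6.5]: (14.71+13.89)/2 × 0.25 = 3.575
  [6.5→7.5]: (13.89+11.03)/2 × 1 = 12.46
  Sum = 250.5925 µg/mL·h
IV tail: 11.03/0.23 = 47.957; AUC_iv,0→∞ = 250.5925 + 47.957 = 298.5495 µg/mL·h
Trapezoidal AUC_0→9.5 (rectal suppository):
  [0→1]: (0.00+7.20)/2 × 1 = 3.6
  [1→2]: (7.20+7.21)/2 × 1 = 7.205
  [2→8]: (7.21+1.95)/2 × 6 = 27.48
  [8→8.5]: (1.95+1.74)/2 × 0.5 = 0.9225
  [8.5→9.5]: (1.74+1.38)/2 × 1 = 1.56
  Sum = 40.7675 µg/mL·h
rectal suppository tail: 1.38/0.23 = 6.000; AUC_ev,0→∞ = 40.7675 + 6.000 = 46.7675 µg/mL·h
F = (AUC_ev/D_ev)/(AUC_iv/D_iv) = (46.7675/625)/(298.5495/250) = 0.074828/1.194198 = 0.0627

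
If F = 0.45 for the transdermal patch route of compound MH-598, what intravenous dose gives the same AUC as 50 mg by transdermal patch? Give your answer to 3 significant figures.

Systemic exposure from an extravascular dose = F × D_ev, so the equivalent IV dose is F × D_ev.
D_iv = F × D_ev = 0.45 × 50 = 22.5 mg

D_iv = 22.5 mg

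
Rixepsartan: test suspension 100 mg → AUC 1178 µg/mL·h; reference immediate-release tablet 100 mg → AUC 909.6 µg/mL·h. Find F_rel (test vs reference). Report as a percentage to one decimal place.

F_rel = 129.5%

F_rel = (AUC_test/D_test) / (AUC_ref/D_ref)
      = (1178/100) / (909.6/100)
      = 11.78 / 9.096 = 1.2951 = 129.51%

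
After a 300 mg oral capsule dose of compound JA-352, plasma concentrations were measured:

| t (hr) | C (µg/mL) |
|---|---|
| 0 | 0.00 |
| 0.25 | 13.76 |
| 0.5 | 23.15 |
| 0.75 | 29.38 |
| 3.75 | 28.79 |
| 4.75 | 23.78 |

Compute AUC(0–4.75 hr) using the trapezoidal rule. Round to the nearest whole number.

Trapezoidal AUC_0→4.75:
  [0→0.25]: (0.00+13.76)/2 × 0.25 = 1.72
  [0.25→0.5]: (13.76+23.15)/2 × 0.25 = 4.61375
  [0.5→0.75]: (23.15+29.38)/2 × 0.25 = 6.56625
  [0.75→3.75]: (29.38+28.79)/2 × 3 = 87.255
  [3.75→4.75]: (28.79+23.78)/2 × 1 = 26.285
  Sum = 126.44 µg/mL·hr

AUC = 126 µg/mL·hr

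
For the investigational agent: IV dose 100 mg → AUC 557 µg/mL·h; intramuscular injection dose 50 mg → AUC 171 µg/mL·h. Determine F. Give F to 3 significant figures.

F = 0.614

F = (AUC_ev / D_ev) / (AUC_iv / D_iv)
  = (171/50) / (557/100)
  = 3.42 / 5.57 = 0.6140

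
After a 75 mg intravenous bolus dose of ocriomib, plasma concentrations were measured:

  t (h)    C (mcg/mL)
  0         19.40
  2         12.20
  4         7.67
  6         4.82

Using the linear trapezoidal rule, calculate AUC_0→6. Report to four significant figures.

Trapezoidal AUC_0→6:
  [0→2]: (19.40+12.20)/2 × 2 = 31.6
  [2→4]: (12.20+7.67)/2 × 2 = 19.87
  [4→6]: (7.67+4.82)/2 × 2 = 12.49
  Sum = 63.96 mcg/mL·h

AUC = 63.96 mcg/mL·h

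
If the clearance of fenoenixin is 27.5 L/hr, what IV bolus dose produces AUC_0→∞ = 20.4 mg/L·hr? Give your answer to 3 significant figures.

Dose = 561 mg

Dose_iv = CL × AUC_0→∞
     = 27.5 × 20.4 = 561 mg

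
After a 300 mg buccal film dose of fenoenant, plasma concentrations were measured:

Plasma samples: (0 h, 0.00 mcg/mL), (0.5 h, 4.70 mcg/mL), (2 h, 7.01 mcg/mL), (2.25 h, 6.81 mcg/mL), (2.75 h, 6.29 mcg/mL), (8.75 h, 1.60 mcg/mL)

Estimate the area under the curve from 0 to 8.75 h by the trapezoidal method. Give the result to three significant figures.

AUC = 38.6 mcg/mL·h

Trapezoidal AUC_0→8.75:
  [0→0.5]: (0.00+4.70)/2 × 0.5 = 1.175
  [0.5→2]: (4.70+7.01)/2 × 1.5 = 8.7825
  [2→2.25]: (7.01+6.81)/2 × 0.25 = 1.7275
  [2.25→2.75]: (6.81+6.29)/2 × 0.5 = 3.275
  [2.75→8.75]: (6.29+1.60)/2 × 6 = 23.67
  Sum = 38.63 mcg/mL·h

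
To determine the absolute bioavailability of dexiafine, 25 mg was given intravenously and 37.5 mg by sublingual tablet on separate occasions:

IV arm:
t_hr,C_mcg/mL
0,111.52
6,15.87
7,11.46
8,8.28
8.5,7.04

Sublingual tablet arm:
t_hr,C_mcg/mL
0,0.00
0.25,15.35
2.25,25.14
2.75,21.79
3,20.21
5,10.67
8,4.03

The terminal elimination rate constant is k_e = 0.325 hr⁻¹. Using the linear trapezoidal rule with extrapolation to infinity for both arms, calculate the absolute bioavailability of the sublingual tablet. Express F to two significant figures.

F = 0.19

Trapezoidal AUC_0→8.5 (IV):
  [0→6]: (111.52+15.87)/2 × 6 = 382.17
  [6→7]: (15.87+11.46)/2 × 1 = 13.665
  [7→8]: (11.46+8.28)/2 × 1 = 9.87
  [8→8.5]: (8.28+7.04)/2 × 0.5 = 3.83
  Sum = 409.535 mcg/mL·hr
IV tail: 7.04/0.325 = 21.662; AUC_iv,0→∞ = 409.535 + 21.662 = 431.197 mcg/mL·hr
Trapezoidal AUC_0→8 (sublingual tablet):
  [0→0.25]: (0.00+15.35)/2 × 0.25 = 1.91875
  [0.25→2.25]: (15.35+25.14)/2 × 2 = 40.49
  [2.25→2.75]: (25.14+21.79)/2 × 0.5 = 11.7325
  [2.75→3]: (21.79+20.21)/2 × 0.25 = 5.25
  [3→5]: (20.21+10.67)/2 × 2 = 30.88
  [5→8]: (10.67+4.03)/2 × 3 = 22.05
  Sum = 112.32125 mcg/mL·hr
sublingual tablet tail: 4.03/0.325 = 12.400; AUC_ev,0→∞ = 112.32125 + 12.400 = 124.72125 mcg/mL·hr
F = (AUC_ev/D_ev)/(AUC_iv/D_iv) = (124.72125/37.5)/(431.197/25) = 3.3259/17.24788 = 0.1928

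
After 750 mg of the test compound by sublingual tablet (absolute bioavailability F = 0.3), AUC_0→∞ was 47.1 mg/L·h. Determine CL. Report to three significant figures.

CL = F × Dose / AUC_0→∞
   = 0.3 × 750 / 47.1 = 4.77707 L/h

CL = 4.78 L/h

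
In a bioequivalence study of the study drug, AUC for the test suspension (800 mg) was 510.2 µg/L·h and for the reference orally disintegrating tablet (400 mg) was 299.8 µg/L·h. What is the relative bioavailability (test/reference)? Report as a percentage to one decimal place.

F_rel = (AUC_test/D_test) / (AUC_ref/D_ref)
      = (510.2/800) / (299.8/400)
      = 0.63775 / 0.7495 = 0.8509 = 85.09%

F_rel = 85.1%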